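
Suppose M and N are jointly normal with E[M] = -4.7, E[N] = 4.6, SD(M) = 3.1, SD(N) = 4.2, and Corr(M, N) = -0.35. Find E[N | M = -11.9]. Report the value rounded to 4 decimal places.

8.0142

E[N | M=x] = μ_N + ρ(σ_N/σ_M)(x − μ_M) for jointly normal variables.
E[N | M=-11.9] = 4.6 + (-0.35)·(4.2/3.1)·(-11.9 − (-4.7)) = 4.6 + (-0.47419)·(-7.2) = 8.0142.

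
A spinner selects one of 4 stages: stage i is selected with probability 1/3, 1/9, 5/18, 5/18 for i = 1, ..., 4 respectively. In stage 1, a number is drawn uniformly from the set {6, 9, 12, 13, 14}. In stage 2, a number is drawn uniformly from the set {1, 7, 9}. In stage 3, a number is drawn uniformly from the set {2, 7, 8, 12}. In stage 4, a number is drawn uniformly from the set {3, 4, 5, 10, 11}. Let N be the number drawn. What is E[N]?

E[N | stage 1] = (6+9+12+13+14)/5 = 54/5.
E[N | stage 2] = (1+7+9)/3 = 17/3.
E[N | stage 3] = (2+7+8+12)/4 = 29/4.
E[N | stage 4] = (3+4+5+10+11)/5 = 33/5.
By the law of total expectation,
E[N] = (1/3)·(54/5) + (1/9)·(17/3) + (5/18)·(29/4) + (5/18)·(33/5) = 8723/1080.

8723/1080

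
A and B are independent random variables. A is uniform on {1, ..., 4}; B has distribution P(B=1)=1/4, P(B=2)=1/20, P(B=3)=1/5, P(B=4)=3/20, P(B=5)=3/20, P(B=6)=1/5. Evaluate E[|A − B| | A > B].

P(A > B) = 21/80.
Summing |A−B|·P(x,y) over outcomes with A > B gives 37/80.
E[|A − B| | A > B] = (37/80) / (21/80) = 37/21.

37/21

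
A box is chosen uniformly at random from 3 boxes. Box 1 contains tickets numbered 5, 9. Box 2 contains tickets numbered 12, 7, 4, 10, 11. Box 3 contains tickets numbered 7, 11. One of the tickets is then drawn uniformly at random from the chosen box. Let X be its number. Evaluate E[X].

E[X | box 1] = (5+9)/2 = 7.
E[X | box 2] = (12+7+4+10+11)/5 = 44/5.
E[X | box 3] = (7+11)/2 = 9.
E[X] = (1/3)·(7) + (1/3)·(44/5) + (1/3)·(9) = 124/15.

124/15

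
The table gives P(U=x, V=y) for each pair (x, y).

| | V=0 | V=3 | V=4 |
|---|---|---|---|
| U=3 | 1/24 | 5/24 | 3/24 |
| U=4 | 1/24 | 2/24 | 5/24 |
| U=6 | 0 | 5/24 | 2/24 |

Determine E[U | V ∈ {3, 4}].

47/11

P(V ∈ {3, 4}) = 11/12.
Σ U·P over the event = 3·(5/24) + 3·(3/24) + 4·(2/24) + 4·(5/24) + 6·(5/24) + 6·(2/24) = 47/12.
E[U | V ∈ {3, 4}] = (47/12) / (11/12) = 47/11.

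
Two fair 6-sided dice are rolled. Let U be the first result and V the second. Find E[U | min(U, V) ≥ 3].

9/2

P(min(U, V) ≥ 3) = 4/9.
Summing U·P(x,y) over outcomes with min(U, V) ≥ 3 gives 2.
E[U | min(U, V) ≥ 3] = (2) / (4/9) = 9/2.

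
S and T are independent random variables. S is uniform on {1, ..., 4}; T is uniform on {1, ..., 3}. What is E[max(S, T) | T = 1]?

5/2

Outcomes with T = 1: (1,1), (2,1), (3,1), (4,1), each with probability 1/12.
E[max(S, T) | T = 1] = (1 + 2 + 3 + 4) / 4 = 5/2.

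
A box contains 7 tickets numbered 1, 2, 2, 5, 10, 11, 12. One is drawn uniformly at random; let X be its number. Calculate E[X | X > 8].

P(X > 8) = 3/7.
Σ over the event: 10·1/7 + 11·1/7 + 12·1/7 = 33/7.
E[X | X > 8] = (33/7) / (3/7) = 11.

11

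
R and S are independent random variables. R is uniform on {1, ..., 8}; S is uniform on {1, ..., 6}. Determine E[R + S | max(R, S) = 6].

102/11

P(max(R, S) = 6) = 11/48.
Summing (R+S)·P(x,y) over outcomes with max(R, S) = 6 gives 17/8.
E[R + S | max(R, S) = 6] = (17/8) / (11/48) = 102/11.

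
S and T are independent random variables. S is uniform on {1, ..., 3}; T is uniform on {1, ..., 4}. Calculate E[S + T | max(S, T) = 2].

P(max(S, T) = 2) = 1/4.
Summing (S+T)·P(x,y) over outcomes with max(S, T) = 2 gives 5/6.
E[S + T | max(S, T) = 2] = (5/6) / (1/4) = 10/3.

10/3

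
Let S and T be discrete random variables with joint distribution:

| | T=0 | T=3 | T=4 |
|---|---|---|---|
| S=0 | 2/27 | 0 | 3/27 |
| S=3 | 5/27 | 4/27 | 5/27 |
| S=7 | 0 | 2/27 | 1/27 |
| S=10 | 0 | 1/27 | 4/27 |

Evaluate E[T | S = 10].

P(S = 10) = 5/27.
Σ T·P over the event = 3·(1/27) + 4·(4/27) = 19/27.
E[T | S = 10] = (19/27) / (5/27) = 19/5.

19/5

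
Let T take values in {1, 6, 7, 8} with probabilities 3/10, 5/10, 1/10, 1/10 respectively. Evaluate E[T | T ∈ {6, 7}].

P(T ∈ {6, 7}) = 3/5.
Σ over the event: 6·1/2 + 7·1/10 = 37/10.
E[T | T ∈ {6, 7}] = (37/10) / (3/5) = 37/6.

37/6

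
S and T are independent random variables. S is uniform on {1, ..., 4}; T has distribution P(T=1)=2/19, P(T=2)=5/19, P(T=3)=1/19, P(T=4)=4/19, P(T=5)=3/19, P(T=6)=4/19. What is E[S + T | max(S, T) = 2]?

P(max(S, T) = 2) = 3/19.
Summing (S+T)·P(x,y) over outcomes with max(S, T) = 2 gives 41/76.
E[S + T | max(S, T) = 2] = (41/76) / (3/19) = 41/12.

41/12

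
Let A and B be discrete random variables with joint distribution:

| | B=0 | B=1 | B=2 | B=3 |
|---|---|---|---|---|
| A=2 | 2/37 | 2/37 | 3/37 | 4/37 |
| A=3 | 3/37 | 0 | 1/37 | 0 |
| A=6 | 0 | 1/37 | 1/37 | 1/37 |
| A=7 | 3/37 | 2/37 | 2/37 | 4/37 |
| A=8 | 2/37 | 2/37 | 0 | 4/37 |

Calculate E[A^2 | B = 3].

504/13

P(B = 3) = 13/37.
Σ A^2·P over the event = 4·(4/37) + 36·(1/37) + 49·(4/37) + 64·(4/37) = 504/37.
E[A^2 | B = 3] = (504/37) / (13/37) = 504/13.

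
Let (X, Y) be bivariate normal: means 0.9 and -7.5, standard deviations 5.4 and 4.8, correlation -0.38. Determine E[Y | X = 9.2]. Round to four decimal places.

-10.3036

E[Y | X=x] = μ_Y + ρ(σ_Y/σ_X)(x − μ_X) for jointly normal variables.
E[Y | X=9.2] = -7.5 + (-0.38)·(4.8/5.4)·(9.2 − (0.9)) = -7.5 + (-0.33778)·(8.3) = -10.3036.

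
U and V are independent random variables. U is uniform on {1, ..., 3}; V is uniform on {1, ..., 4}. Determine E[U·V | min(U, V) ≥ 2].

Outcomes with min(U, V) ≥ 2: (2,2), (2,3), (2,4), (3,2), (3,3), (3,4), each with probability 1/12.
E[U·V | min(U, V) ≥ 2] = (4 + 6 + 8 + 6 + 9 + 12) / 6 = 15/2.

15/2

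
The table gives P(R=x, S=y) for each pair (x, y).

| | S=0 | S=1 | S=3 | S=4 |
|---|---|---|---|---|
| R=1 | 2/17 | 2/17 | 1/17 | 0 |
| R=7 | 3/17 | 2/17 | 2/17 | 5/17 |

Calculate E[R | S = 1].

4

P(S = 1) = 4/17.
Σ R·P over the event = 1·(2/17) + 7·(2/17) = 16/17.
E[R | S = 1] = (16/17) / (4/17) = 4.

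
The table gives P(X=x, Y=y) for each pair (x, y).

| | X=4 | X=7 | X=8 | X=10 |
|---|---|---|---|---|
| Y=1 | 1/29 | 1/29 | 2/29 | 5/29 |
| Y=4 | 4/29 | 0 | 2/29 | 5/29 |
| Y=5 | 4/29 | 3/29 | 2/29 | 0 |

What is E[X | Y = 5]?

53/9

P(Y = 5) = 9/29.
Summing X·P(X=x,Y=y) over the conditioning event gives 53/29.
E[X | Y = 5] = (53/29) / (9/29) = 53/9.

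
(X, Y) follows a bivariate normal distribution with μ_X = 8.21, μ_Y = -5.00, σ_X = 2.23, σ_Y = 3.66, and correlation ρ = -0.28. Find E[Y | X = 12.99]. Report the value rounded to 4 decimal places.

-7.1967

E[Y | X=x] = μ_Y + ρ(σ_Y/σ_X)(x − μ_X) for jointly normal variables.
E[Y | X=12.99] = -5.00 + (-0.28)·(3.66/2.23)·(12.99 − (8.21)) = -5.00 + (-0.459552)·(4.78) = -7.1967.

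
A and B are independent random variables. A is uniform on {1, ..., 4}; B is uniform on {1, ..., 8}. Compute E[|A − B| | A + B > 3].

P(A + B > 3) = 29/32.
Summing |A−B|·P(x,y) over outcomes with A + B > 3 gives 41/16.
E[|A − B| | A + B > 3] = (41/16) / (29/32) = 82/29.

82/29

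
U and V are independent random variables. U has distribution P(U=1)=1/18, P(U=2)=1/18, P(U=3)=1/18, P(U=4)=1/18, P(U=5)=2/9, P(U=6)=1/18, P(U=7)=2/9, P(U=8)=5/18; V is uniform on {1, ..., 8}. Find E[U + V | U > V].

867/86

P(U > V) = 43/72.
Summing (U+V)·P(x,y) over outcomes with U > V gives 289/48.
E[U + V | U > V] = (289/48) / (43/72) = 867/86.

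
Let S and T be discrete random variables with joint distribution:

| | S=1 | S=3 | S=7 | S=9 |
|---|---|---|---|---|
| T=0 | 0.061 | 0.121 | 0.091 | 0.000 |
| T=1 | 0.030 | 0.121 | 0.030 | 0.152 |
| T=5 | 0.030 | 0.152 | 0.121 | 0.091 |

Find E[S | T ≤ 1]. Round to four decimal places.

5.0033

P(T ≤ 1) = 0.606.
Σ S·P over the event = 1·(0.061) + 1·(0.030) + 3·(0.121) + 3·(0.121) + 7·(0.091) + 7·(0.030) + 9·(0.152) = 3.032.
E[S | T ≤ 1] = (3.032) / (0.606) = 5.0033.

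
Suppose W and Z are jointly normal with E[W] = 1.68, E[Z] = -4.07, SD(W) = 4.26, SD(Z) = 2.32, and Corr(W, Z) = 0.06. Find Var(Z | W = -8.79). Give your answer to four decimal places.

5.3630

For a bivariate normal, Var(Z | W=x) = σ_Z²(1 − ρ²).
Var(Z | W=-8.79) = (2.32)²·(1 − (0.06)²) = 5.3824·0.9964 = 5.3630.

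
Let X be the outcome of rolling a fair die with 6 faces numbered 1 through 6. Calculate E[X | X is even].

Given X is even, X is equally likely to be any of {2, 4, 6}.
E[X | X is even] = (2 + 4 + 6) / 3 = 4.

4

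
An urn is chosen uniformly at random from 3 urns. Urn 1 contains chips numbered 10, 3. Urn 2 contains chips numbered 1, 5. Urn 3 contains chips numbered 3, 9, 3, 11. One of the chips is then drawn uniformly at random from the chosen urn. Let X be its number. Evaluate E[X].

E[X | urn 1] = (10+3)/2 = 13/2.
E[X | urn 2] = (1+5)/2 = 3.
E[X | urn 3] = (3+9+3+11)/4 = 13/2.
E[X] = (1/3)·(13/2) + (1/3)·(3) + (1/3)·(13/2) = 16/3.

16/3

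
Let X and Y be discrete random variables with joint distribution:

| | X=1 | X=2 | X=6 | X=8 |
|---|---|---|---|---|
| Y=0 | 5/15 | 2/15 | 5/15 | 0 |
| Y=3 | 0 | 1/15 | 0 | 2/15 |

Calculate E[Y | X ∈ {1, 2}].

3/8

P(X ∈ {1, 2}) = 8/15.
Σ Y·P over the event = 0·(5/15) + 0·(2/15) + 3·(1/15) = 1/5.
E[Y | X ∈ {1, 2}] = (1/5) / (8/15) = 3/8.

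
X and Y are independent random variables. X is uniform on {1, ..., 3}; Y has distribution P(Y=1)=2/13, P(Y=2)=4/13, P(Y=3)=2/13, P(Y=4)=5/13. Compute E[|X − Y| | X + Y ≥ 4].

44/31

P(X + Y ≥ 4) = 31/39.
Summing |X−Y|·P(x,y) over outcomes with X + Y ≥ 4 gives 44/39.
E[|X − Y| | X + Y ≥ 4] = (44/39) / (31/39) = 44/31.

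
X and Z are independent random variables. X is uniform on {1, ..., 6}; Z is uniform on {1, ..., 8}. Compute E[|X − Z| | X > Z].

7/3

P(X > Z) = 5/16.
Summing |X−Z|·P(x,y) over outcomes with X > Z gives 35/48.
E[|X − Z| | X > Z] = (35/48) / (5/16) = 7/3.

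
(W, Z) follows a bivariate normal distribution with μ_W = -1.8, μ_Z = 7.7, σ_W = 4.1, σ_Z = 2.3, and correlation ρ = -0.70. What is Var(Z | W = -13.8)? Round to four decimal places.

For a bivariate normal, Var(Z | W=x) = σ_Z²(1 − ρ²).
Var(Z | W=-13.8) = (2.3)²·(1 − (-0.70)²) = 5.29·0.51 = 2.6979.

2.6979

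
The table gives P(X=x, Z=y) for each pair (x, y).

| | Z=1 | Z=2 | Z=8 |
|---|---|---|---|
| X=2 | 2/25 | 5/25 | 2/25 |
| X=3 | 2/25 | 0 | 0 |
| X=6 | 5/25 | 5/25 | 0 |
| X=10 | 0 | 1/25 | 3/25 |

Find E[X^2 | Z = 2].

300/11

P(Z = 2) = 11/25.
Σ X^2·P over the event = 4·(5/25) + 36·(5/25) + 100·(1/25) = 12.
E[X^2 | Z = 2] = (12) / (11/25) = 300/11.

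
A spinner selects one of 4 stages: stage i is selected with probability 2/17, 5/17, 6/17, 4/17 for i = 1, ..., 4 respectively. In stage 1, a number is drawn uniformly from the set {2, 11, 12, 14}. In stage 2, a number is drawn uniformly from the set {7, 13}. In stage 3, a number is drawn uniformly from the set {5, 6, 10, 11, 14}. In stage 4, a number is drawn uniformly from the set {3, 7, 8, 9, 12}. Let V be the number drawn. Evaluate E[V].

1559/170

E[V | stage 1] = (2+11+12+14)/4 = 39/4.
E[V | stage 2] = (7+13)/2 = 10.
E[V | stage 3] = (5+6+10+11+14)/5 = 46/5.
E[V | stage 4] = (3+7+8+9+12)/5 = 39/5.
By the law of total expectation,
E[V] = (2/17)·(39/4) + (5/17)·(10) + (6/17)·(46/5) + (4/17)·(39/5) = 1559/170.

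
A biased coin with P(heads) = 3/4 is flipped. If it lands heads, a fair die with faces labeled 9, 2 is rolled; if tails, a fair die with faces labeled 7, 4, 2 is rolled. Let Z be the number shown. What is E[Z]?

E[Z | heads] = (9+2)/2 = 11/2.
E[Z | tails] = (7+4+2)/3 = 13/3.
E[Z] = (3/4)·(11/2) + (1/4)·(13/3) = 125/24.

125/24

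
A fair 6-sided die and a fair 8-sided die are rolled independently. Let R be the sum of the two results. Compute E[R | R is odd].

8

P(R is odd) = 1/2.
Σ over the event: 3·1/24 + 5·1/12 + 7·1/8 + 9·1/8 + 11·1/12 + 13·1/24 = 4.
E[R | R is odd] = (4) / (1/2) = 8.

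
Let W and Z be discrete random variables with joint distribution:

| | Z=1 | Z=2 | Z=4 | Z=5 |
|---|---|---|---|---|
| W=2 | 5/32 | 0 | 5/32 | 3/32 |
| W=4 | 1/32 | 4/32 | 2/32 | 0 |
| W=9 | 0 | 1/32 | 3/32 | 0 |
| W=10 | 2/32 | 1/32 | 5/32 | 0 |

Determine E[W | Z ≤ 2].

69/14

P(Z ≤ 2) = 7/16.
Σ W·P over the event = 2·(5/32) + 4·(1/32) + 4·(4/32) + 9·(1/32) + 10·(2/32) + 10·(1/32) = 69/32.
E[W | Z ≤ 2] = (69/32) / (7/16) = 69/14.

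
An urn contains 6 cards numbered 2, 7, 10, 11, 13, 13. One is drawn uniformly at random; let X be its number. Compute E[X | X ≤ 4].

2

P(X ≤ 4) = 1/6.
Σ over the event: 2·1/6 = 1/3.
E[X | X ≤ 4] = (1/3) / (1/6) = 2.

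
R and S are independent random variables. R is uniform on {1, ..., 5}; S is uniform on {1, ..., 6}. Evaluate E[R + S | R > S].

6

Outcomes with R > S: (2,1), (3,1), (3,2), (4,1), (4,2), (4,3), (5,1), (5,2), (5,3), (5,4), each with probability 1/30.
E[R + S | R > S] = (3 + 4 + 5 + 5 + 6 + 7 + 6 + 7 + 8 + 9) / 10 = 6.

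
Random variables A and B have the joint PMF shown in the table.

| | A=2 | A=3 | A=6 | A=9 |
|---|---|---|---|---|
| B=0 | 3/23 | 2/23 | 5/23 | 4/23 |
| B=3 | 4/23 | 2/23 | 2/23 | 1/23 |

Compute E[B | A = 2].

P(A = 2) = 7/23.
Summing B·P(A=x,B=y) over the conditioning event gives 12/23.
E[B | A = 2] = (12/23) / (7/23) = 12/7.

12/7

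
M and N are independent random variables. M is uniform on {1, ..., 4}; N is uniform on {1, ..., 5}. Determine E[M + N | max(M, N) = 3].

Outcomes with max(M, N) = 3: (1,3), (2,3), (3,1), (3,2), (3,3), each with probability 1/20.
E[M + N | max(M, N) = 3] = (4 + 5 + 4 + 5 + 6) / 5 = 24/5.

24/5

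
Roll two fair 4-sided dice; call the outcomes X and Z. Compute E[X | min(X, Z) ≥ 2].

P(min(X, Z) ≥ 2) = 9/16.
Summing X·P(x,y) over outcomes with min(X, Z) ≥ 2 gives 27/16.
E[X | min(X, Z) ≥ 2] = (27/16) / (9/16) = 3.

3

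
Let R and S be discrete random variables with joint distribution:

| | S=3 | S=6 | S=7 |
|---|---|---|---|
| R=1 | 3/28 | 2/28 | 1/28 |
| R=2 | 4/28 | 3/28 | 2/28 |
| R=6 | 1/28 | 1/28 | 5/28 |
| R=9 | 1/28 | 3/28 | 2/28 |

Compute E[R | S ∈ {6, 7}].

P(S ∈ {6, 7}) = 19/28.
Σ R·P over the event = 1·(2/28) + 1·(1/28) + 2·(3/28) + 2·(2/28) + 6·(1/28) + 6·(5/28) + 9·(3/28) + 9·(2/28) = 47/14.
E[R | S ∈ {6, 7}] = (47/14) / (19/28) = 94/19.

94/19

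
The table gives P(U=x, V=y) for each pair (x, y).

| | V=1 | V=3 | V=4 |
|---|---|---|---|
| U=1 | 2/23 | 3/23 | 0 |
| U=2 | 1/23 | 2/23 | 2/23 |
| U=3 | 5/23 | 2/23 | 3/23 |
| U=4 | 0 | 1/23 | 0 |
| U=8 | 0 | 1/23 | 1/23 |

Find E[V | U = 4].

P(U = 4) = 1/23.
Σ V·P over the event = 3·(1/23) = 3/23.
E[V | U = 4] = (3/23) / (1/23) = 3.

3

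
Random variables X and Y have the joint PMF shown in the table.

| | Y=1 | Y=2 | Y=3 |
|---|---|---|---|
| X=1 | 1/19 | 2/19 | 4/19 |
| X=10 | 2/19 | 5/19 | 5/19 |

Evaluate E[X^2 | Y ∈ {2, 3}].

P(Y ∈ {2, 3}) = 16/19.
Σ X^2·P over the event = 1·(2/19) + 1·(4/19) + 100·(5/19) + 100·(5/19) = 1006/19.
E[X^2 | Y ∈ {2, 3}] = (1006/19) / (16/19) = 503/8.

503/8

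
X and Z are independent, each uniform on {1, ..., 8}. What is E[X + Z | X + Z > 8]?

P(X + Z > 8) = 9/16.
Summing (X+Z)·P(x,y) over outcomes with X + Z > 8 gives 51/8.
E[X + Z | X + Z > 8] = (51/8) / (9/16) = 34/3.

34/3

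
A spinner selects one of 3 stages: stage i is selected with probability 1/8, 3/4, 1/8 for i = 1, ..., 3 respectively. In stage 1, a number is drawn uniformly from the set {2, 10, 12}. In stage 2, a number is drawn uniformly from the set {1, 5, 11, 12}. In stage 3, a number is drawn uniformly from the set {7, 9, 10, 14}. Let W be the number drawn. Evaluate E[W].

E[W | stage 1] = (2+10+12)/3 = 8.
E[W | stage 2] = (1+5+11+12)/4 = 29/4.
E[W | stage 3] = (7+9+10+14)/4 = 10.
E[W] = (1/8)·(8) + (3/4)·(29/4) + (1/8)·(10) = 123/16.

123/16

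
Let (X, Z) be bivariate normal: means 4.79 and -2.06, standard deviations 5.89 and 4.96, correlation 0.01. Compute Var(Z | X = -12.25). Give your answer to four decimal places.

24.5991

The conditional variance in a bivariate normal is σ_Z²(1 − ρ²), independent of x.
Var(Z | X=-12.25) = (4.96)²·(1 − (0.01)²) = 24.6016·0.9999 = 24.5991.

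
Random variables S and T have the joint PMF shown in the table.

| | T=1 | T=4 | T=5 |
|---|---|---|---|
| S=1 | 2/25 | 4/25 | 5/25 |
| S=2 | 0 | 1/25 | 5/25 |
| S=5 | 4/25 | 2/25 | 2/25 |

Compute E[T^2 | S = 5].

P(S = 5) = 8/25.
Σ T^2·P over the event = 1·(4/25) + 16·(2/25) + 25·(2/25) = 86/25.
E[T^2 | S = 5] = (86/25) / (8/25) = 43/4.

43/4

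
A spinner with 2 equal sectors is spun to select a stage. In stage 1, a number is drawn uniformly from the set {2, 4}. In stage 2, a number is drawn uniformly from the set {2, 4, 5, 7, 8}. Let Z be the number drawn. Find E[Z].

41/10

E[Z | stage 1] = (2+4)/2 = 3.
E[Z | stage 2] = (2+4+5+7+8)/5 = 26/5.
E[Z] = (1/2)·(3) + (1/2)·(26/5) = 41/10.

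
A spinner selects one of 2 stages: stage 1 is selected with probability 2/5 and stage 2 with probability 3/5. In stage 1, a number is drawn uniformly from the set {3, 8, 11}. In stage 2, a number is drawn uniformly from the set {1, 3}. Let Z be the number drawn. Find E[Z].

62/15

E[Z | stage 1] = (3+8+11)/3 = 22/3.
E[Z | stage 2] = (1+3)/2 = 2.
By the law of total expectation,
E[Z] = (2/5)·(22/3) + (3/5)·(2) = 62/15.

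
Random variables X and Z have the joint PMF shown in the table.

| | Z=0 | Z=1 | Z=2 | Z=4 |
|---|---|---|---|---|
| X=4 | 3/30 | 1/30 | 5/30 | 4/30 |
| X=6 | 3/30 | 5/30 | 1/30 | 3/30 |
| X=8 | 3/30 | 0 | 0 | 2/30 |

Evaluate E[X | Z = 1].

P(Z = 1) = 1/5.
Σ X·P over the event = 4·(1/30) + 6·(5/30) = 17/15.
E[X | Z = 1] = (17/15) / (1/5) = 17/3.

17/3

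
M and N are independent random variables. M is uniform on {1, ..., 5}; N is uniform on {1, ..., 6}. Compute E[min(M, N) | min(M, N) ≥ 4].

13/3

P(min(M, N) ≥ 4) = 1/5.
Summing min(M,N)·P(x,y) over outcomes with min(M, N) ≥ 4 gives 13/15.
E[min(M, N) | min(M, N) ≥ 4] = (13/15) / (1/5) = 13/3.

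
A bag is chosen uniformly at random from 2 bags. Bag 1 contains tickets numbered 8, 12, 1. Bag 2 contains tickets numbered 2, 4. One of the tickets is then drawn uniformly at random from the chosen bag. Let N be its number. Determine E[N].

E[N | bag 1] = (8+12+1)/3 = 7.
E[N | bag 2] = (2+4)/2 = 3.
E[N] = (1/2)·(7) + (1/2)·(3) = 5.

5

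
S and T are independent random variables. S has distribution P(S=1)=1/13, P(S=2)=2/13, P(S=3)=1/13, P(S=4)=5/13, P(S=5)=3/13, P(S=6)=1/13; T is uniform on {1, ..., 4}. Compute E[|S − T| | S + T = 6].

26/11

P(S + T = 6) = 11/52.
Summing |S−T|·P(x,y) over outcomes with S + T = 6 gives 1/2.
E[|S − T| | S + T = 6] = (1/2) / (11/52) = 26/11.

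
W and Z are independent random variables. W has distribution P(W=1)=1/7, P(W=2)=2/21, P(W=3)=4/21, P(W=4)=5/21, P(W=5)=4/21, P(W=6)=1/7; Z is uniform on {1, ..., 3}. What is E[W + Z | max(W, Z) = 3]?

P(max(W, Z) = 3) = 17/63.
Summing (W+Z)·P(x,y) over outcomes with max(W, Z) = 3 gives 82/63.
E[W + Z | max(W, Z) = 3] = (82/63) / (17/63) = 82/17.

82/17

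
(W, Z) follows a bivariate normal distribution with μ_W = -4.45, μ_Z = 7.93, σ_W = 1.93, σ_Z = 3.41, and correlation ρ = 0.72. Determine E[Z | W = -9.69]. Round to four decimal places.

For a bivariate normal, E[Z | W=x] = μ_Z + ρ·(σ_Z/σ_W)·(x − μ_W).
E[Z | W=-9.69] = 7.93 + (0.72)·(3.41/1.93)·(-9.69 − (-4.45)) = 7.93 + (1.27212)·(-5.24) = 1.2641.

1.2641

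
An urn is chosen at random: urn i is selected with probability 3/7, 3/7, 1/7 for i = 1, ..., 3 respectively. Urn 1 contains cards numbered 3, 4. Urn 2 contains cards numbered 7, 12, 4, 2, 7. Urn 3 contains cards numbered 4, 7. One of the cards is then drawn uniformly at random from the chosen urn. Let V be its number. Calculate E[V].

E[V | urn 1] = (3+4)/2 = 7/2.
E[V | urn 2] = (7+12+4+2+7)/5 = 32/5.
E[V | urn 3] = (4+7)/2 = 11/2.
E[V] = (3/7)·(7/2) + (3/7)·(32/5) + (1/7)·(11/2) = 176/35.

176/35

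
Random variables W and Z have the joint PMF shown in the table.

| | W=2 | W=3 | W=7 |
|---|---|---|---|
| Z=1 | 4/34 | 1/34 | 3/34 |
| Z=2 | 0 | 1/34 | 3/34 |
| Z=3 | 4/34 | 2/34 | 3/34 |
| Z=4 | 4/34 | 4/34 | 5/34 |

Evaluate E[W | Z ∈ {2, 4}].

79/17

P(Z ∈ {2, 4}) = 1/2.
Σ W·P over the event = 2·(4/34) + 3·(1/34) + 3·(4/34) + 7·(3/34) + 7·(5/34) = 79/34.
E[W | Z ∈ {2, 4}] = (79/34) / (1/2) = 79/17.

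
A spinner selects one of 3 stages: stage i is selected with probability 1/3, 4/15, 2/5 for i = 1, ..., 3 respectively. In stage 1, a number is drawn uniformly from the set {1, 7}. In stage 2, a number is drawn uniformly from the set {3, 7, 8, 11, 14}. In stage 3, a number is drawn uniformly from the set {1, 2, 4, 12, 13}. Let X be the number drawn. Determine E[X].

464/75

E[X | stage 1] = (1+7)/2 = 4.
E[X | stage 2] = (3+7+8+11+14)/5 = 43/5.
E[X | stage 3] = (1+2+4+12+13)/5 = 32/5.
By the law of total expectation,
E[X] = (1/3)·(4) + (4/15)·(43/5) + (2/5)·(32/5) = 464/75.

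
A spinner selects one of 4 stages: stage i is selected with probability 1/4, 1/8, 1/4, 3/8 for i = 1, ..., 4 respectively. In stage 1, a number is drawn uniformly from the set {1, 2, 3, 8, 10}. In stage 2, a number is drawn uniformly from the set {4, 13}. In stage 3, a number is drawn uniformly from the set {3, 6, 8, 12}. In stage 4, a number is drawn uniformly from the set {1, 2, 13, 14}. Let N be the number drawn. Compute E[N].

551/80

E[N | stage 1] = (1+2+3+8+10)/5 = 24/5.
E[N | stage 2] = (4+13)/2 = 17/2.
E[N | stage 3] = (3+6+8+12)/4 = 29/4.
E[N | stage 4] = (1+2+13+14)/4 = 15/2.
By the law of total expectation,
E[N] = (1/4)·(24/5) + (1/8)·(17/2) + (1/4)·(29/4) + (3/8)·(15/2) = 551/80.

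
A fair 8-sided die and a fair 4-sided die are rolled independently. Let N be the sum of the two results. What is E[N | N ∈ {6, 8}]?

P(N ∈ {6, 8}) = 1/4.
Σ over the event: 6·1/8 + 8·1/8 = 7/4.
E[N | N ∈ {6, 8}] = (7/4) / (1/4) = 7.

7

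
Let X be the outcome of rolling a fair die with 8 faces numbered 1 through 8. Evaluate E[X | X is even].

Given X is even, X is equally likely to be any of {2, 4, 6, 8}.
E[X | X is even] = (2 + 4 + 6 + 8) / 4 = 5.

5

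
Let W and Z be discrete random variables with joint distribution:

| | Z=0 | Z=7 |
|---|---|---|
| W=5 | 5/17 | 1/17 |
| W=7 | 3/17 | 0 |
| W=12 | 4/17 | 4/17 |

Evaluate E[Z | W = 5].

P(W = 5) = 6/17.
Σ Z·P over the event = 0·(5/17) + 7·(1/17) = 7/17.
E[Z | W = 5] = (7/17) / (6/17) = 7/6.

7/6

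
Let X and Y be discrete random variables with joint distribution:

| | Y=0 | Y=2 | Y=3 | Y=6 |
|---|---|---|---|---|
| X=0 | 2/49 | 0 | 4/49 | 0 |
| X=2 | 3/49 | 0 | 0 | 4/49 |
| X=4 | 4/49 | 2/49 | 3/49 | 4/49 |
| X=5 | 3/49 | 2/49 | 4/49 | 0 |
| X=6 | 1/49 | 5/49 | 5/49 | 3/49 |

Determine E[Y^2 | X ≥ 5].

217/23

P(X ≥ 5) = 23/49.
Σ Y^2·P over the event = 0·(3/49) + 4·(2/49) + 9·(4/49) + 0·(1/49) + 4·(5/49) + 9·(5/49) + 36·(3/49) = 31/7.
E[Y^2 | X ≥ 5] = (31/7) / (23/49) = 217/23.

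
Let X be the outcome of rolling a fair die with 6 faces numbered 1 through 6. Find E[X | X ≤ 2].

Given X ≤ 2, X is equally likely to be any of {1, 2}.
E[X | X ≤ 2] = (1 + 2) / 2 = 3/2.

3/2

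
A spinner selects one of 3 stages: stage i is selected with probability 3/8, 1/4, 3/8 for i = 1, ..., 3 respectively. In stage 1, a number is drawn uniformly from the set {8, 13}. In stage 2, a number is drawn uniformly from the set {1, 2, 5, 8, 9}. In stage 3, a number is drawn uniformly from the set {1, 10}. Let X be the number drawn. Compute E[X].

29/4

E[X | stage 1] = (8+13)/2 = 21/2.
E[X | stage 2] = (1+2+5+8+9)/5 = 5.
E[X | stage 3] = (1+10)/2 = 11/2.
By the law of total expectation,
E[X] = (3/8)·(21/2) + (1/4)·(5) + (3/8)·(11/2) = 29/4.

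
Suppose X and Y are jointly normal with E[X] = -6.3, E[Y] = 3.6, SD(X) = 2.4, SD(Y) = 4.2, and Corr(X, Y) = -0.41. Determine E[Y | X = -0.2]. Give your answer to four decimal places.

The regression of Y on X has slope ρ·σ_Y/σ_X and passes through (μ_X, μ_Y).
E[Y | X=-0.2] = 3.6 + (-0.41)·(4.2/2.4)·(-0.2 − (-6.3)) = 3.6 + (-0.7175)·(6.1) = -0.7768.

-0.7768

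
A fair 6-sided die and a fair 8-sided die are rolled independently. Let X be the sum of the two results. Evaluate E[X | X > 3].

P(X > 3) = 15/16.
E[X | X > 3] = (47/6) / (15/16) = 376/45.

376/45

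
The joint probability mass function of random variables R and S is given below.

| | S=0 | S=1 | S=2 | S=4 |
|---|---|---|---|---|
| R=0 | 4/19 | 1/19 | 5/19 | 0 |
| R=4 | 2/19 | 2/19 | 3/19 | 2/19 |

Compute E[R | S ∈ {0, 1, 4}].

24/11

P(S ∈ {0, 1, 4}) = 11/19.
Σ R·P over the event = 0·(4/19) + 0·(1/19) + 4·(2/19) + 4·(2/19) + 4·(2/19) = 24/19.
E[R | S ∈ {0, 1, 4}] = (24/19) / (11/19) = 24/11.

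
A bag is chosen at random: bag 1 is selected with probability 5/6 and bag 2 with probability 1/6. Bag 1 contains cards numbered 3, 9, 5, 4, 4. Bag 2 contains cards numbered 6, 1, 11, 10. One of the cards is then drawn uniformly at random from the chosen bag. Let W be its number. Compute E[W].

16/3

E[W | bag 1] = (3+9+5+4+4)/5 = 5.
E[W | bag 2] = (6+1+11+10)/4 = 7.
E[W] = (5/6)·(5) + (1/6)·(7) = 16/3.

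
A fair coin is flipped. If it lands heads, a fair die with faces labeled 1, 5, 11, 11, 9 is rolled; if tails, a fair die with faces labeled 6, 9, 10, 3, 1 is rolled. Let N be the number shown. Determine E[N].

33/5

E[N | heads] = (1+5+11+11+9)/5 = 37/5.
E[N | tails] = (6+9+10+3+1)/5 = 29/5.
E[N] = (1/2)·(37/5) + (1/2)·(29/5) = 33/5.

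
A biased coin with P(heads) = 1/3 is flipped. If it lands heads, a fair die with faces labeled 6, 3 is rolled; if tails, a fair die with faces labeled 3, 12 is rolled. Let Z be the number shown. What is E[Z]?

E[Z | heads] = (6+3)/2 = 9/2.
E[Z | tails] = (3+12)/2 = 15/2.
E[Z] = (1/3)·(9/2) + (2/3)·(15/2) = 13/2.

13/2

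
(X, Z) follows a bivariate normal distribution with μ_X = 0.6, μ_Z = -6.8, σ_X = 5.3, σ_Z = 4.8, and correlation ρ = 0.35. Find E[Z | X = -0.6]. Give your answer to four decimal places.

The regression of Z on X has slope ρ·σ_Z/σ_X and passes through (μ_X, μ_Z).
E[Z | X=-0.6] = -6.8 + (0.35)·(4.8/5.3)·(-0.6 − (0.6)) = -6.8 + (0.31698)·(-1.2) = -7.1804.

-7.1804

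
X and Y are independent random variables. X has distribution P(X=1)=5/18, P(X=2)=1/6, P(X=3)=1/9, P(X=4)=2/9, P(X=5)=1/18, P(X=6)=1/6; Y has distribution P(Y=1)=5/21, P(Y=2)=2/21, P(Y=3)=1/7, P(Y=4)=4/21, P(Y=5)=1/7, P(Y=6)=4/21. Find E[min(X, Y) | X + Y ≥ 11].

P(X + Y ≥ 11) = 25/378.
Summing min(X,Y)·P(x,y) over outcomes with X + Y ≥ 11 gives 137/378.
E[min(X, Y) | X + Y ≥ 11] = (137/378) / (25/378) = 137/25.

137/25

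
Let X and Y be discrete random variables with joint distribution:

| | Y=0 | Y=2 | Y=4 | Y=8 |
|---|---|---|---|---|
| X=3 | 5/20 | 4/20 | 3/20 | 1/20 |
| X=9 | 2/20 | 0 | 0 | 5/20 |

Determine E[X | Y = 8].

P(Y = 8) = 3/10.
Σ X·P over the event = 3·(1/20) + 9·(5/20) = 12/5.
E[X | Y = 8] = (12/5) / (3/10) = 8.

8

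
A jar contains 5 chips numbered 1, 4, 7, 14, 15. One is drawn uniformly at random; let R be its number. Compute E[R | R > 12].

P(R > 12) = 2/5.
Σ over the event: 14·1/5 + 15·1/5 = 29/5.
E[R | R > 12] = (29/5) / (2/5) = 29/2.

29/2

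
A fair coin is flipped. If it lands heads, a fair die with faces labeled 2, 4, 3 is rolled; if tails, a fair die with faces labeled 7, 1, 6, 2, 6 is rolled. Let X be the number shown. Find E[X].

37/10

E[X | heads] = (2+4+3)/3 = 3.
E[X | tails] = (7+1+6+2+6)/5 = 22/5.
By the law of total expectation,
E[X] = (1/2)·(3) + (1/2)·(22/5) = 37/10.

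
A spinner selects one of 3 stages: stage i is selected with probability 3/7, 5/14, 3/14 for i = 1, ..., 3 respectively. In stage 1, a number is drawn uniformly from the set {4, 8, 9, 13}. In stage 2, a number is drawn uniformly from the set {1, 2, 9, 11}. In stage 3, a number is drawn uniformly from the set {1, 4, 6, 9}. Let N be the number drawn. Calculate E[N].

E[N | stage 1] = (4+8+9+13)/4 = 17/2.
E[N | stage 2] = (1+2+9+11)/4 = 23/4.
E[N | stage 3] = (1+4+6+9)/4 = 5.
By the law of total expectation,
E[N] = (3/7)·(17/2) + (5/14)·(23/4) + (3/14)·(5) = 379/56.

379/56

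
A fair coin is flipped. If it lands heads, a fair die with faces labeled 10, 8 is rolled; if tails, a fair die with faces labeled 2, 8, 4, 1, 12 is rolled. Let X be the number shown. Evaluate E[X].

36/5

E[X | heads] = (10+8)/2 = 9.
E[X | tails] = (2+8+4+1+12)/5 = 27/5.
E[X] = (1/2)·(9) + (1/2)·(27/5) = 36/5.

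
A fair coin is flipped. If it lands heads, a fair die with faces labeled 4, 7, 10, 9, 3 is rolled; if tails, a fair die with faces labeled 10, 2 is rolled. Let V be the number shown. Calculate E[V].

63/10

E[V | heads] = (4+7+10+9+3)/5 = 33/5.
E[V | tails] = (10+2)/2 = 6.
By the law of total expectation,
E[V] = (1/2)·(33/5) + (1/2)·(6) = 63/10.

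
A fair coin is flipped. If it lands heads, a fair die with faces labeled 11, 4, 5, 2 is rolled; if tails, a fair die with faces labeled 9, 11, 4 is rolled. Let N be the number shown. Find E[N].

27/4

E[N | heads] = (11+4+5+2)/4 = 11/2.
E[N | tails] = (9+11+4)/3 = 8.
E[N] = (1/2)·(11/2) + (1/2)·(8) = 27/4.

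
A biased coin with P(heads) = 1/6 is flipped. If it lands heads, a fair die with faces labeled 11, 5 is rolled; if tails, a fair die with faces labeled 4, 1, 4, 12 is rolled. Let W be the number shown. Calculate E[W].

137/24

E[W | heads] = (11+5)/2 = 8.
E[W | tails] = (4+1+4+12)/4 = 21/4.
By the law of total expectation,
E[W] = (1/6)·(8) + (5/6)·(21/4) = 137/24.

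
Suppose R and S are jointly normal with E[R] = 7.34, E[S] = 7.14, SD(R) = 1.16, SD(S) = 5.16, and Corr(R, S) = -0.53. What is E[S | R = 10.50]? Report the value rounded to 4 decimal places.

For a bivariate normal, E[S | R=x] = μ_S + ρ·(σ_S/σ_R)·(x − μ_R).
E[S | R=10.50] = 7.14 + (-0.53)·(5.16/1.16)·(10.50 − (7.34)) = 7.14 + (-2.3576)·(3.16) = -0.3100.

-0.3100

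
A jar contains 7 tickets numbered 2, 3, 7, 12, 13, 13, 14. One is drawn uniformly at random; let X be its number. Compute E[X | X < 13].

P(X < 13) = 4/7.
Σ over the event: 2·1/7 + 3·1/7 + 7·1/7 + 12·1/7 = 24/7.
E[X | X < 13] = (24/7) / (4/7) = 6.

6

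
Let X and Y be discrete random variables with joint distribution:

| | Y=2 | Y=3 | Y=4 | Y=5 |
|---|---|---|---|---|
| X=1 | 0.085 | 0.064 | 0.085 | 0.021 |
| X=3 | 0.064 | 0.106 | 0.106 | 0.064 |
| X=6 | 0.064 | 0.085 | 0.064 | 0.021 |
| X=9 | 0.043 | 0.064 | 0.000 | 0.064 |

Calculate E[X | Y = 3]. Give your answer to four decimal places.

P(Y = 3) = 0.319.
Summing X·P(X=x,Y=y) over the conditioning event gives 1.468.
E[X | Y = 3] = (1.468) / (0.319) = 4.6019.

4.6019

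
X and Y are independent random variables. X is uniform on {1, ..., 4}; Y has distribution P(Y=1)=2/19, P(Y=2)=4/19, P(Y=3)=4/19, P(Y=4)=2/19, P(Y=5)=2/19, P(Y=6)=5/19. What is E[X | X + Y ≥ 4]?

P(X + Y ≥ 4) = 17/19.
Summing X·P(x,y) over outcomes with X + Y ≥ 4 gives 45/19.
E[X | X + Y ≥ 4] = (45/19) / (17/19) = 45/17.

45/17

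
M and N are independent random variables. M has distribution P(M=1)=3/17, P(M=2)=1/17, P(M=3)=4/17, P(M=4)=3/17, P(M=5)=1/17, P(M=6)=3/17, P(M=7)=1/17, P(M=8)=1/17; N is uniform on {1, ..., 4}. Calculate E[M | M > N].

P(M > N) = 21/34.
Summing M·P(x,y) over outcomes with M > N gives 107/34.
E[M | M > N] = (107/34) / (21/34) = 107/21.

107/21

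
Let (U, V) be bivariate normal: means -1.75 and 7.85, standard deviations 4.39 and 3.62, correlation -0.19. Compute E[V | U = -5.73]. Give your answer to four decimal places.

8.4736

E[V | U=x] = μ_V + ρ(σ_V/σ_U)(x − μ_U) for jointly normal variables.
E[V | U=-5.73] = 7.85 + (-0.19)·(3.62/4.39)·(-5.73 − (-1.75)) = 7.85 + (-0.156674)·(-3.98) = 8.4736.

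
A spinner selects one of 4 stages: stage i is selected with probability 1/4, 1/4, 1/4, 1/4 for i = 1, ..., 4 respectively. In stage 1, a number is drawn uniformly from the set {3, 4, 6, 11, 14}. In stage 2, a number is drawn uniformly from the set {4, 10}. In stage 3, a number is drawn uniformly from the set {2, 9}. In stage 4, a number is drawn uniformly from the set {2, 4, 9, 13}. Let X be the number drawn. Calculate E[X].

E[X | stage 1] = (3+4+6+11+14)/5 = 38/5.
E[X | stage 2] = (4+10)/2 = 7.
E[X | stage 3] = (2+9)/2 = 11/2.
E[X | stage 4] = (2+4+9+13)/4 = 7.
By the law of total expectation,
E[X] = (1/4)·(38/5) + (1/4)·(7) + (1/4)·(11/2) + (1/4)·(7) = 271/40.

271/40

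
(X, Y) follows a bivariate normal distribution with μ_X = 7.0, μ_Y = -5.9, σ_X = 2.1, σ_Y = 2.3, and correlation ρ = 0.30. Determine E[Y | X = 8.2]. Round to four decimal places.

The regression of Y on X has slope ρ·σ_Y/σ_X and passes through (μ_X, μ_Y).
E[Y | X=8.2] = -5.9 + (0.30)·(2.3/2.1)·(8.2 − (7.0)) = -5.9 + (0.32857)·(1.2) = -5.5057.

-5.5057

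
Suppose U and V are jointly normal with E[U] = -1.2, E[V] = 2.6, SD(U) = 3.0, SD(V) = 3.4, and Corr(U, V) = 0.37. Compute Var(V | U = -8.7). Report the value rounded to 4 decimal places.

9.9774

Var(V | U=x) = (1 − ρ²)·σ_V².
Var(V | U=-8.7) = (3.4)²·(1 − (0.37)²) = 11.56·0.8631 = 9.9774.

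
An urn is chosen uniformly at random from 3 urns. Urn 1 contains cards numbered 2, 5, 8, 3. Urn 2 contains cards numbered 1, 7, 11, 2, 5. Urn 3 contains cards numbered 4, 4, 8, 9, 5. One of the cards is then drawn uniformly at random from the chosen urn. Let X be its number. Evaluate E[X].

157/30

E[X | urn 1] = (2+5+8+3)/4 = 9/2.
E[X | urn 2] = (1+7+11+2+5)/5 = 26/5.
E[X | urn 3] = (4+4+8+9+5)/5 = 6.
By the law of total expectation,
E[X] = (1/3)·(9/2) + (1/3)·(26/5) + (1/3)·(6) = 157/30.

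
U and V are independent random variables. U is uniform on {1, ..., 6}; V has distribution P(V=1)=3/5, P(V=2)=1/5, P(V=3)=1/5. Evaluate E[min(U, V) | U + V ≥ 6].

P(U + V ≥ 6) = 13/30.
Summing min(U,V)·P(x,y) over outcomes with U + V ≥ 6 gives 4/5.
E[min(U, V) | U + V ≥ 6] = (4/5) / (13/30) = 24/13.

24/13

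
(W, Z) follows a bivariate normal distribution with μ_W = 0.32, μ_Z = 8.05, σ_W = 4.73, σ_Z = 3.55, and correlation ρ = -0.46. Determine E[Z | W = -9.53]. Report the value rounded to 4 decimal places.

For a bivariate normal, E[Z | W=x] = μ_Z + ρ·(σ_Z/σ_W)·(x − μ_W).
E[Z | W=-9.53] = 8.05 + (-0.46)·(3.55/4.73)·(-9.53 − (0.32)) = 8.05 + (-0.34524)·(-9.85) = 11.4506.

11.4506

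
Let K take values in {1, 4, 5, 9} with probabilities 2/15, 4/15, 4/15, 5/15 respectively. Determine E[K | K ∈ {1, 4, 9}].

P(K ∈ {1, 4, 9}) = 11/15.
Σ over the event: 1·2/15 + 4·4/15 + 9·1/3 = 21/5.
E[K | K ∈ {1, 4, 9}] = (21/5) / (11/15) = 63/11.

63/11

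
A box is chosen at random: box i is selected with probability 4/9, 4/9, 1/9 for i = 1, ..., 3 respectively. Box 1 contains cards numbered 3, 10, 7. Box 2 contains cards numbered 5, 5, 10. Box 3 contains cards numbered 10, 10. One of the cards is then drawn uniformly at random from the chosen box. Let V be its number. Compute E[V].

190/27

E[V | box 1] = (3+10+7)/3 = 20/3.
E[V | box 2] = (5+5+10)/3 = 20/3.
E[V | box 3] = (10+10)/2 = 10.
By the law of total expectation,
E[V] = (4/9)·(20/3) + (4/9)·(20/3) + (1/9)·(10) = 190/27.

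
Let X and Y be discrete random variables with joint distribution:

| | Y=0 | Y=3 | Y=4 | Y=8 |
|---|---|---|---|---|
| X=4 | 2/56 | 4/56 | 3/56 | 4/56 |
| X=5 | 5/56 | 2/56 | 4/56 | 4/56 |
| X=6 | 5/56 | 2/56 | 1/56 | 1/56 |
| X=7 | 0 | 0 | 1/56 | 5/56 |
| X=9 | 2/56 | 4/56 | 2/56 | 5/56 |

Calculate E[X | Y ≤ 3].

P(Y ≤ 3) = 13/28.
Σ X·P over the event = 4·(2/56) + 4·(4/56) + 5·(5/56) + 5·(2/56) + 6·(5/56) + 6·(2/56) + 9·(2/56) + 9·(4/56) = 155/56.
E[X | Y ≤ 3] = (155/56) / (13/28) = 155/26.

155/26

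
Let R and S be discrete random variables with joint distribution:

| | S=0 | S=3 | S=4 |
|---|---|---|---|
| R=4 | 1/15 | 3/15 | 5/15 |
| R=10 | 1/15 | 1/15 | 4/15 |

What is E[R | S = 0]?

7

P(S = 0) = 2/15.
Summing R·P(R=x,S=y) over the conditioning event gives 14/15.
E[R | S = 0] = (14/15) / (2/15) = 7.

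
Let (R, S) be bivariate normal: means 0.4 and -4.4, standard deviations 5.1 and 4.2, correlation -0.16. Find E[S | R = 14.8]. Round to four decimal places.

For a bivariate normal, E[S | R=x] = μ_S + ρ·(σ_S/σ_R)·(x − μ_R).
E[S | R=14.8] = -4.4 + (-0.16)·(4.2/5.1)·(14.8 − (0.4)) = -4.4 + (-0.131765)·(14.4) = -6.2974.

-6.2974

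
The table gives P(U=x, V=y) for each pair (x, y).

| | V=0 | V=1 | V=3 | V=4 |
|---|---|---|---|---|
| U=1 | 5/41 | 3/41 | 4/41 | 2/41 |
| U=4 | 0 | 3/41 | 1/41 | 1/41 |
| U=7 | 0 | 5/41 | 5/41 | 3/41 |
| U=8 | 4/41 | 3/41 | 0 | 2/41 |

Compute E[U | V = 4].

P(V = 4) = 8/41.
Σ U·P over the event = 1·(2/41) + 4·(1/41) + 7·(3/41) + 8·(2/41) = 43/41.
E[U | V = 4] = (43/41) / (8/41) = 43/8.

43/8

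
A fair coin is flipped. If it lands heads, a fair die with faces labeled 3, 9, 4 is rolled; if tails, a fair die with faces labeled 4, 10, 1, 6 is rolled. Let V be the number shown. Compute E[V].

127/24

E[V | heads] = (3+9+4)/3 = 16/3.
E[V | tails] = (4+10+1+6)/4 = 21/4.
E[V] = (1/2)·(16/3) + (1/2)·(21/4) = 127/24.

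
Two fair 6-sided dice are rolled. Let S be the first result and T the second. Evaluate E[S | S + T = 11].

11/2

Outcomes with S + T = 11: (5,6), (6,5), each with probability 1/36.
E[S | S + T = 11] = (5 + 6) / 2 = 11/2.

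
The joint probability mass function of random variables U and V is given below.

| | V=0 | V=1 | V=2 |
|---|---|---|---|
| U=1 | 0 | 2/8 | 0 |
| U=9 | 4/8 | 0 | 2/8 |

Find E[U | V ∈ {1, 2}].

5

P(V ∈ {1, 2}) = 1/2.
Σ U·P over the event = 1·(2/8) + 9·(2/8) = 5/2.
E[U | V ∈ {1, 2}] = (5/2) / (1/2) = 5.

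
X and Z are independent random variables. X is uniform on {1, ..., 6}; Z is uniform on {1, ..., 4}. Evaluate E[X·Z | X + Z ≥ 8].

35/2

Outcomes with X + Z ≥ 8: (4,4), (5,3), (5,4), (6,2), (6,3), (6,4), each with probability 1/24.
E[X·Z | X + Z ≥ 8] = (16 + 15 + 20 + 12 + 18 + 24) / 6 = 35/2.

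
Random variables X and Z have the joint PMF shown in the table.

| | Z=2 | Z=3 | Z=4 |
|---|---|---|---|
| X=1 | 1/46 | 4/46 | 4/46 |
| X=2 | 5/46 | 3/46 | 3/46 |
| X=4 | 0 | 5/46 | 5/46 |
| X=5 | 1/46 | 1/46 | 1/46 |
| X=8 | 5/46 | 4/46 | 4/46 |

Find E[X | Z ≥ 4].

67/17

P(Z ≥ 4) = 17/46.
Σ X·P over the event = 1·(4/46) + 2·(3/46) + 4·(5/46) + 5·(1/46) + 8·(4/46) = 67/46.
E[X | Z ≥ 4] = (67/46) / (17/46) = 67/17.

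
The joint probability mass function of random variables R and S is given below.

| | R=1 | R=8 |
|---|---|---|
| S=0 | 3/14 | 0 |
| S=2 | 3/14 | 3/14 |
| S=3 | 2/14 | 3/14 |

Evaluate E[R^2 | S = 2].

P(S = 2) = 3/7.
Summing R^2·P(R=x,S=y) over the conditioning event gives 195/14.
E[R^2 | S = 2] = (195/14) / (3/7) = 65/2.

65/2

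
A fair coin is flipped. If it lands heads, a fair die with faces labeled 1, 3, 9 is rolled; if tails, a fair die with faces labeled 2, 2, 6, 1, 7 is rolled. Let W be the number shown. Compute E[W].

E[W | heads] = (1+3+9)/3 = 13/3.
E[W | tails] = (2+2+6+1+7)/5 = 18/5.
E[W] = (1/2)·(13/3) + (1/2)·(18/5) = 119/30.

119/30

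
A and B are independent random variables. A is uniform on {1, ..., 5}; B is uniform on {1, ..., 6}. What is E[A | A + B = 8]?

P(A + B = 8) = 2/15.
Summing A·P(x,y) over outcomes with A + B = 8 gives 7/15.
E[A | A + B = 8] = (7/15) / (2/15) = 7/2.

7/2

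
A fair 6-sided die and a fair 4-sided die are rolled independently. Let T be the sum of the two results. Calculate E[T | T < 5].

P(T < 5) = 1/4.
Σ over the event: 2·1/24 + 3·1/12 + 4·1/8 = 5/6.
E[T | T < 5] = (5/6) / (1/4) = 10/3.

10/3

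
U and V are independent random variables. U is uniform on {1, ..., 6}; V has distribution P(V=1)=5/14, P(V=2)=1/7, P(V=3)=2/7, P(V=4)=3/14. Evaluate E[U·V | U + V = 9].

132/7

P(U + V = 9) = 1/12.
Summing UV·P(x,y) over outcomes with U + V = 9 gives 11/7.
E[U·V | U + V = 9] = (11/7) / (1/12) = 132/7.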